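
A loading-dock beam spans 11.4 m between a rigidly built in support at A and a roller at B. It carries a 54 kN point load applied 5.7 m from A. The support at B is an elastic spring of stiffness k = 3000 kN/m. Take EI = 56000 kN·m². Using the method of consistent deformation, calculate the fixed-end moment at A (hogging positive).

Release the roller at B. Primary structure: cantilever fixed at A.
Primary-structure tip deflection at B by superposition:
  point load 54 at a = 5.7: Pa²(3L − a)/(6EI) = 8334/EI
Flexibility coefficient — unit upward force at B: δ_{BB} = L³/(3EI) = 493.8/EI.
With EI = 56000 kN·m²: δ_0 = 0.14882 m and δ_{BB} = 0.008819 m/kN.
Compatibility — the spring shortens by R_B/k under the reaction it provides: δ_0 − R_B·δ_{BB} = R_B/k. With 1/k = 0.000333 m/kN, R_B = δ_0 / (δ_{BB} + 1/k) = 0.14882 / (0.008819 + 0.000333) = 16.26 kN.
Moment equilibrium about A: M_A = Σ(load moments about A) − R_B·L = 307.8 − 16.26×11.4 = 122.4 kN·m.

M_A = 122.4 kN·m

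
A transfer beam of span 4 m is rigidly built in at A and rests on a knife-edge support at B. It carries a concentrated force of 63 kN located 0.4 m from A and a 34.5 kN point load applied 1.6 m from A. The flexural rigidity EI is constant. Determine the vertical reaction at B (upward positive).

Release the roller at B. Primary structure: cantilever fixed at A.
Free-end deflection of the primary structure under the applied loading (downward +):
  point load 63 at a = 0.4: Pa²(3L − a)/(6EI) = 19.49/EI
  point load 34.5 at a = 1.6: Pa²(3L − a)/(6EI) = 153.1/EI
  δ_0 = 172.6/EI
Flexibility coefficient — unit upward force at B: δ_{BB} = L³/(3EI) = 21.33/EI.
The prop prevents deflection at B: R_B = δ_0/δ_{BB} = 172.6/21.33 = 8.089 kN.

R_B = 8.089 kN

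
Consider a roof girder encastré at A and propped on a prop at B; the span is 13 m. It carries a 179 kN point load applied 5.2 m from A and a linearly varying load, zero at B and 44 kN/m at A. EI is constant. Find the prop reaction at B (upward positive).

R_B = 94.43 kN

Remove the prop at B; the released (primary) structure is a cantilever built in at A.
Primary-structure tip deflection at B by superposition:
  point load 179 at a = 5.2: Pa²(3L − a)/(6EI) = 27266/EI
  triangular load, peak 44 at the fixed end: w₀L⁴/(30EI) = 41889/EI
  δ_0 = 69156/EI
Flexibility coefficient — unit upward force at B: δ_{BB} = L³/(3EI) = 732.3/EI.
Compatibility at B: δ_0 − R_B·δ_{BB} = 0, so R_B = 69156/732.3 = 94.43 kN.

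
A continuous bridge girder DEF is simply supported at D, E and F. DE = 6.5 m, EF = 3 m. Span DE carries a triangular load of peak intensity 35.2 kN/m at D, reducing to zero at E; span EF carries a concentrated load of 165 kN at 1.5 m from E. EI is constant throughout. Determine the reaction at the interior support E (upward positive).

R_E = 163.8 kN

Release continuity at E by inserting a hinge; the redundant is the internal moment M_E. The primary structure is two simply-supported spans DE and EF.
Rotations at E on the released spans (each span's end-slope, ×1/EI):
  span DE: triangular load, peak 35.2: 7w₀L³/(360EI) = 188/EI
  span EF: point load 165 at a = 1.5: Pab(L + b)/(6LEI) = 92.81/EI
  relative rotation θ_0 = (188 + 92.81)/EI = 280.8/EI
A unit hogging moment at E produces rotation L₁/(3EI) + L₂/(3EI) = 3.167/EI.
Slope continuity at E: θ_0 = M_E·3.167/EI, so M_E = 280.8/3.167 = 88.67 kN·m (hogging).
Span DE, ΣM about D with M_E applied at E: R_E^{DE}·6.5 = 247.9 + 88.67, so R_E^{DE} = 51.77 kN and R_D = 114.4 − 51.77 = 62.63 kN.
Span EF, ΣM about F: R_E^{EF}·3 = 247.5 + 88.67, so R_E^{EF} = 112.1 kN and R_F = 165 − 112.1 = 52.94 kN.
R_E = 51.77 + 112.1 = 163.8 kN.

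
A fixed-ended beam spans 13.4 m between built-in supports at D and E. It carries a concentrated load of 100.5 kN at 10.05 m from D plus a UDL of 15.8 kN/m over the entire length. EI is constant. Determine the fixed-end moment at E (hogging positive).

M_E = 425.8 kN·m

Release both end moments; the primary structure is a simply-supported span DE with redundants M_D and M_E.
End rotations of the released simple span under the applied load (×1/EI):
  at D: point load 100.5 at a = 10.05: Pab(L + b)/(6LEI) = 704.9/EI
  at E: point load 100.5 at a = 10.05: Pab(L + a)/(6LEI) = 986.9/EI
  at D: UDL 15.8: wL³/(24EI) = 1584/EI
  at E: UDL 15.8: wL³/(24EI) = 1584/EI
  θ_D0 = 2289/EI,  θ_E0 = 2571/EI
Flexibility coefficients: a unit moment at one end gives L/(3EI) there and L/(6EI) at the far end, so f₁₁ = f₂₂ = 4.467/EI and f₁₂ = f₂₁ = 2.233/EI.
Compatibility — zero rotation at each built-in end:
  4.467 M_D + 2.233 M_E = 2289
  2.233 M_D + 4.467 M_E = 2571
Solving the pair gives M_D = 299.5 kN·m and M_E = 425.8 kN·m (hogging).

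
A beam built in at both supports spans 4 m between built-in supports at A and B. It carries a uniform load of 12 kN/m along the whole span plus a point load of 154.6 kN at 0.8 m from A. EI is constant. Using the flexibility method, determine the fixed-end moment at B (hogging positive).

Release both end moments; the primary structure is a simply-supported span AB with redundants M_A and M_B.
End rotations of the released simple span under the applied load (×1/EI):
  at A: UDL 12: wL³/(24EI) = 32/EI
  at B: UDL 12: wL³/(24EI) = 32/EI
  at A: point load 154.6 at a = 0.8: Pab(L + b)/(6LEI) = 118.7/EI
  at B: point load 154.6 at a = 0.8: Pab(L + a)/(6LEI) = 79.16/EI
  θ_A0 = 150.7/EI,  θ_B0 = 111.2/EI
Flexibility coefficients: a unit moment at one end gives L/(3EI) there and L/(6EI) at the far end, so f₁₁ = f₂₂ = 1.333/EI and f₁₂ = f₂₁ = 0.6667/EI.
Compatibility — zero rotation at each built-in end:
  1.333 M_A + 0.6667 M_B = 150.7
  0.6667 M_A + 1.333 M_B = 111.2
Solving the pair gives M_A = 95.16 kN·m and M_B = 35.79 kN·m (hogging).

M_B = 35.79 kN·m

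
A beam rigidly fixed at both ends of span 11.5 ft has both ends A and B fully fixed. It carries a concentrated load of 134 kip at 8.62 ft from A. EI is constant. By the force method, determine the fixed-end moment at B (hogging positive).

M_B = 216.8 kip·ft

Release both end moments; the primary structure is a simply-supported span AB with redundants M_A and M_B.
Simple-span end rotations at A and B under the given loads:
  at A: point load 134 at a = 8.62: Pab(L + b)/(6LEI) = 693.3/EI
  at B: point load 134 at a = 8.62: Pab(L + a)/(6LEI) = 970/EI
  θ_A0 = 693.3/EI,  θ_B0 = 970/EI
Flexibility coefficients: a unit moment at one end gives L/(3EI) there and L/(6EI) at the far end, so f₁₁ = f₂₂ = 3.833/EI and f₁₂ = f₂₁ = 1.917/EI.
Compatibility — zero rotation at each built-in end:
  3.833 M_A + 1.917 M_B = 693.3
  1.917 M_A + 3.833 M_B = 970
Solving the pair gives M_A = 72.44 kip·ft and M_B = 216.8 kip·ft (hogging).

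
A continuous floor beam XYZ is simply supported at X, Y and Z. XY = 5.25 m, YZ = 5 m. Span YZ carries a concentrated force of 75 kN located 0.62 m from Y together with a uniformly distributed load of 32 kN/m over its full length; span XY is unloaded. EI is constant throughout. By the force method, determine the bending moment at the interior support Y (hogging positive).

Take M_Y as the redundant. Released structure: two simple spans XY and YZ with a hinge at Y.
End slopes at the hinge Y, treating each span as simply supported:
  span YZ: point load 75 at a = 0.62: Pab(L + b)/(6LEI) = 63.68/EI
  span YZ: UDL 32: wL³/(24EI) = 166.7/EI
  relative rotation θ_0 = (0 + 230.3)/EI = 230.3/EI
A unit hogging moment at Y produces rotation L₁/(3EI) + L₂/(3EI) = 3.417/EI.
Slope continuity at Y: θ_0 = M_Y·3.417/EI, so M_Y = 230.3/3.417 = 67.42 kN·m (hogging).

M_Y = 67.42 kN·m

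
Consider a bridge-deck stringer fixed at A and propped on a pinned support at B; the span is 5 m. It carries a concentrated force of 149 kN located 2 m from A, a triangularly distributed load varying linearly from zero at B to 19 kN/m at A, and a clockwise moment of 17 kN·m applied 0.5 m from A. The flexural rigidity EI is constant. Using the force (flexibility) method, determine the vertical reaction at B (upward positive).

R_B = 41.46 kN

Take the reaction at B as the redundant and release it; the primary structure is a cantilever fixed at A.
Downward deflection at the released point B due to the loads:
  point load 149 at a = 2: Pa²(3L − a)/(6EI) = 1291/EI
  triangular load, peak 19 at the fixed end: w₀L⁴/(30EI) = 395.8/EI
  clockwise couple 17 at a = 0.5: M₀a(2L − a)/(2EI) = 40.38/EI
  δ_0 = 1728/EI
Flexibility coefficient — unit upward force at B: δ_{BB} = L³/(3EI) = 41.67/EI.
The prop prevents deflection at B: R_B = δ_0/δ_{BB} = 1728/41.67 = 41.46 kN.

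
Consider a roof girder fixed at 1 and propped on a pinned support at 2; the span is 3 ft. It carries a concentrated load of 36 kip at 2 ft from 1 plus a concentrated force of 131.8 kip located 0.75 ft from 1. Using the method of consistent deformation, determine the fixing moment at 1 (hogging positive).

Release the roller at 2. Primary structure: cantilever fixed at 1.
Free-end deflection of the primary structure under the applied loading (downward +):
  point load 36 at a = 2: Pa²(3L − a)/(6EI) = 168/EI
  point load 131.8 at a = 0.75: Pa²(3L − a)/(6EI) = 101.9/EI
  δ_0 = 269.9/EI
Tip deflection under a unit load at 2: L³/(3EI) = 9/EI.
Compatibility at 2: δ_0 − R_2·δ_{22} = 0, so R_2 = 269.9/9 = 29.99 kip.
Moment equilibrium about 1: M_1 = Σ(load moments about 1) − R_2·L = 170.8 − 29.99×3 = 80.87 kip·ft.

M_1 = 80.87 kip·ft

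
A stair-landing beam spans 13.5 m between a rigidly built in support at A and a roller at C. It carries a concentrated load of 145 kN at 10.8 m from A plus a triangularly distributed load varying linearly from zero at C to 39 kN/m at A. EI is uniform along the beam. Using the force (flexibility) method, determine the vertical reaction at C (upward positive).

Remove the prop at C; the released (primary) structure is a cantilever built in at A.
Downward deflection at the released point C due to the loads:
  point load 145 at a = 10.8: Pa²(3L − a)/(6EI) = 83718/EI
  triangular load, peak 39 at the fixed end: w₀L⁴/(30EI) = 43180/EI
  δ_0 = 126898/EI
Flexibility coefficient — unit upward force at C: δ_{CC} = L³/(3EI) = 820.1/EI.
The prop prevents deflection at C: R_C = δ_0/δ_{CC} = 126898/820.1 = 154.7 kN.

R_C = 154.7 kN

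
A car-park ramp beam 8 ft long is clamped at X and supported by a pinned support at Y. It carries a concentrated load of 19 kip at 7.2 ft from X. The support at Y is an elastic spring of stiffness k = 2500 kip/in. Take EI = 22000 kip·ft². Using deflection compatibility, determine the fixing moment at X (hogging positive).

M_X = 8.077 kip·ft

Remove the prop at Y; the released (primary) structure is a cantilever built in at X.
Downward deflection at the released point Y due to the loads:
  point load 19 at a = 7.2: Pa²(3L − a)/(6EI) = 2758/EI
Tip deflection under a unit load at Y: L³/(3EI) = 170.7/EI.
With EI = 22000 kip·ft²: δ_0 = 0.12536 ft and δ_{YY} = 0.007758 ft/kip.
Compatibility — the spring shortens by R_Y/k under the reaction it provides: δ_0 − R_Y·δ_{YY} = R_Y/k. With 1/k = 1/(2500×12) ft/kip = 0.000033 ft/kip, R_Y = δ_0 / (δ_{YY} + 1/k) = 0.12536 / (0.007758 + 0.000033) = 16.09 kip.
Moment equilibrium about X: M_X = Σ(load moments about X) − R_Y·L = 136.8 − 16.09×8 = 8.077 kip·ft.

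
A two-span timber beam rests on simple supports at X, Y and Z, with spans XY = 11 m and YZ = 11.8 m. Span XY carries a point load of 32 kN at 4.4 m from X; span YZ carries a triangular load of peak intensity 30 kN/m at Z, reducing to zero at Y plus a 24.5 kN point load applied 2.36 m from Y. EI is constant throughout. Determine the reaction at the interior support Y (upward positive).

R_Y = 122.3 kN

Insert a hinge at Y; M_Y is the redundant, and each span becomes simply supported.
End slopes at the hinge Y, treating each span as simply supported:
  span XY: point load 32 at a = 4.4: Pab(L + a)/(6LEI) = 216.8/EI
  span YZ: triangular load, peak 30: 7w₀L³/(360EI) = 958.4/EI
  span YZ: point load 24.5 at a = 2.36: Pab(L + b)/(6LEI) = 163.7/EI
  relative rotation θ_0 = (216.8 + 1122)/EI = 1339/EI
A unit hogging moment at Y produces rotation L₁/(3EI) + L₂/(3EI) = 7.6/EI.
Compatibility: M_Y·(L₁+L₂)/(3EI) = θ_0, giving M_Y = 176.2 kN·m (hogging).
Span XY, ΣM about X with M_Y applied at Y: R_Y^{XY}·11 = 140.8 + 176.2, so R_Y^{XY} = 28.82 kN and R_X = 32 − 28.82 = 3.183 kN.
Span YZ, ΣM about Z: R_Y^{YZ}·11.8 = 927.5 + 176.2, so R_Y^{YZ} = 93.53 kN and R_Z = 201.5 − 93.53 = 108 kN.
R_Y = 28.82 + 93.53 = 122.3 kN.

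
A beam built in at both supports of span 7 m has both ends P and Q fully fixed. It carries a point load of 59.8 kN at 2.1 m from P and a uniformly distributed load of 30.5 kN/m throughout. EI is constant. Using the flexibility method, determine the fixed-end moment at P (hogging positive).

Release both end moments; the primary structure is a simply-supported span PQ with redundants M_P and M_Q.
End rotations of the released simple span under the applied load (×1/EI):
  at P: point load 59.8 at a = 2.1: Pab(L + b)/(6LEI) = 174.3/EI
  at Q: point load 59.8 at a = 2.1: Pab(L + a)/(6LEI) = 133.3/EI
  at P: UDL 30.5: wL³/(24EI) = 435.9/EI
  at Q: UDL 30.5: wL³/(24EI) = 435.9/EI
  θ_P0 = 610.2/EI,  θ_Q0 = 569.2/EI
Flexibility coefficients: a unit moment at one end gives L/(3EI) there and L/(6EI) at the far end, so f₁₁ = f₂₂ = 2.333/EI and f₁₂ = f₂₁ = 1.167/EI.
Compatibility — zero rotation at each built-in end:
  2.333 M_P + 1.167 M_Q = 610.2
  1.167 M_P + 2.333 M_Q = 569.2
Solving the pair gives M_P = 186.1 kN·m and M_Q = 150.9 kN·m (hogging).

M_P = 186.1 kN·m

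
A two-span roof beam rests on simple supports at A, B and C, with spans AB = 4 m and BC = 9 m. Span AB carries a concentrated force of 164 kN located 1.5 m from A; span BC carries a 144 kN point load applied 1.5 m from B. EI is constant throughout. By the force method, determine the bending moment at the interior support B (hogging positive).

M_B = 146.8 kN·m

Release continuity at B by inserting a hinge; the redundant is the internal moment M_B. The primary structure is two simply-supported spans AB and BC.
Discontinuity in slope at B on the released structure — sum the simple-span end rotations:
  span AB: point load 164 at a = 1.5: Pab(L + a)/(6LEI) = 140.9/EI
  span BC: point load 144 at a = 1.5: Pab(L + b)/(6LEI) = 495/EI
  relative rotation θ_0 = (140.9 + 495)/EI = 635.9/EI
A unit hogging moment at B produces rotation L₁/(3EI) + L₂/(3EI) = 4.333/EI.
Compatibility: M_B·(L₁+L₂)/(3EI) = θ_0, giving M_B = 146.8 kN·m (hogging).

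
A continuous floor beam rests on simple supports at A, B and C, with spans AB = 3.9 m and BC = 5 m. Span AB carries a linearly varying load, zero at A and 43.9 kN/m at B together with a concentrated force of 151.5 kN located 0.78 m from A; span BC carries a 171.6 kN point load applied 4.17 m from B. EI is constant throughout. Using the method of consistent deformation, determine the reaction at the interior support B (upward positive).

R_B = 153.9 kN

Insert a hinge at B; M_B is the redundant, and each span becomes simply supported.
Rotations at B on the released spans (each span's end-slope, ×1/EI):
  span AB: triangular load, peak 43.9: w₀L³/(45EI) = 57.87/EI
  span AB: point load 151.5 at a = 0.78: Pab(L + a)/(6LEI) = 73.74/EI
  span BC: point load 171.6 at a = 4.17: Pab(L + b)/(6LEI) = 115.4/EI
  relative rotation θ_0 = (131.6 + 115.4)/EI = 247/EI
A unit hogging moment at B produces rotation L₁/(3EI) + L₂/(3EI) = 2.967/EI.
Slope continuity at B: θ_0 = M_B·2.967/EI, so M_B = 247/2.967 = 83.27 kN·m (hogging).
Span AB, ΣM about A with M_B applied at B: R_B^{AB}·3.9 = 340.7 + 83.27, so R_B^{AB} = 108.7 kN and R_A = 237.1 − 108.7 = 128.4 kN.
Span BC, ΣM about C: R_B^{BC}·5 = 142.4 + 83.27, so R_B^{BC} = 45.14 kN and R_C = 171.6 − 45.14 = 126.5 kN.
R_B = 108.7 + 45.14 = 153.9 kN.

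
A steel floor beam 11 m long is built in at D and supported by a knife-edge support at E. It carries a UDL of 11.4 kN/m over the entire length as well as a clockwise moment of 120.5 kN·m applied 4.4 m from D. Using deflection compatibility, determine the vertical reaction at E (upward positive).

Release the roller at E. Primary structure: cantilever fixed at D.
Downward deflection at the released point E due to the loads:
  UDL 11.4: wL⁴/(8EI) = 20863/EI
  clockwise couple 120.5 at a = 4.4: M₀a(2L − a)/(2EI) = 4666/EI
  δ_0 = 25529/EI
Flexibility coefficient — unit upward force at E: δ_{EE} = L³/(3EI) = 443.7/EI.
The prop prevents deflection at E: R_E = δ_0/δ_{EE} = 25529/443.7 = 57.54 kN.

R_E = 57.54 kN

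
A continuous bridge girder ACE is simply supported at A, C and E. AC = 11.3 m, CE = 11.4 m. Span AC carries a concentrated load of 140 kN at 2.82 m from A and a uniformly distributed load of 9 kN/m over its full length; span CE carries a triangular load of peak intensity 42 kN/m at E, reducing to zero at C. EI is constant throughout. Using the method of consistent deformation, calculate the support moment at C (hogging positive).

M_C = 323.6 kN·m

Release continuity at C by inserting a hinge; the redundant is the internal moment M_C. The primary structure is two simply-supported spans AC and CE.
Discontinuity in slope at C on the released structure — sum the simple-span end rotations:
  span AC: point load 140 at a = 2.82: Pab(L + a)/(6LEI) = 697.2/EI
  span AC: UDL 9: wL³/(24EI) = 541.1/EI
  span CE: triangular load, peak 42: 7w₀L³/(360EI) = 1210/EI
  relative rotation θ_0 = (1238 + 1210)/EI = 2448/EI
A unit hogging moment at C produces rotation L₁/(3EI) + L₂/(3EI) = 7.567/EI.
Slope continuity at C: θ_0 = M_C·7.567/EI, so M_C = 2448/7.567 = 323.6 kN·m (hogging).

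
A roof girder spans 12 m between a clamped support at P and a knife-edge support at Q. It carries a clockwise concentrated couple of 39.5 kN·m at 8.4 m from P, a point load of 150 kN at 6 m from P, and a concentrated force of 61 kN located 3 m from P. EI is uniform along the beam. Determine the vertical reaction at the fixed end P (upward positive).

Choose R_Q as the redundant. The primary structure is the cantilever fixed at P.
Deflection at Q on the released cantilever, summing each load's contribution:
  clockwise couple 39.5 at a = 8.4: M₀a(2L − a)/(2EI) = 2588/EI
  point load 150 at a = 6: Pa²(3L − a)/(6EI) = 27000/EI
  point load 61 at a = 3: Pa²(3L − a)/(6EI) = 3020/EI
  δ_0 = 32608/EI
Tip deflection under a unit load at Q: L³/(3EI) = 576/EI.
The prop prevents deflection at Q: R_Q = δ_0/δ_{QQ} = 32608/576 = 56.61 kN.
Vertical equilibrium: R_P = ΣP − R_Q = 211 − 56.61 = 154.4 kN.

R_P = 154.4 kN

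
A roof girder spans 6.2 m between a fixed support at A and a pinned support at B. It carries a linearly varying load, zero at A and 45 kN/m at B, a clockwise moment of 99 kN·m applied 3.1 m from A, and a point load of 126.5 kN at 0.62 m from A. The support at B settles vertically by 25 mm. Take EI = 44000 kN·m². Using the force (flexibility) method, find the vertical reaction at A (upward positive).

R_A = 183.3 kN

Remove the prop at B; the released (primary) structure is a cantilever built in at A.
Deflection at B on the released cantilever, summing each load's contribution:
  triangular load, peak 45 at the free end: 11w₀L⁴/(120EI) = 6095/EI
  clockwise couple 99 at a = 3.1: M₀a(2L − a)/(2EI) = 1427/EI
  point load 126.5 at a = 0.62: Pa²(3L − a)/(6EI) = 145.7/EI
  δ_0 = 7668/EI
Tip deflection under a unit load at B: L³/(3EI) = 79.44/EI.
With EI = 44000 kN·m²: δ_0 = 0.17427 m and δ_{BB} = 0.001806 m/kN.
Compatibility — the beam at B must follow the support down by 0.025 m: δ_0 − R_B·δ_{BB} = 0.025, so R_B = (0.17427 − 0.025)/0.001806 = 82.68 kN.
Vertical equilibrium: R_A = ΣP − R_B = 266 − 82.68 = 183.3 kN.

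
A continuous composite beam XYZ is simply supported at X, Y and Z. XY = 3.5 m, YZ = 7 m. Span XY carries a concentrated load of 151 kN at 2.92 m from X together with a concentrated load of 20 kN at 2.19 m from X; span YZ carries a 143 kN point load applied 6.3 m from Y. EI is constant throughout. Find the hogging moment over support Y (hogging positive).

M_Y = 59.81 kN·m

Insert a hinge at Y; M_Y is the redundant, and each span becomes simply supported.
Discontinuity in slope at Y on the released structure — sum the simple-span end rotations:
  span XY: point load 151 at a = 2.92: Pab(L + a)/(6LEI) = 78.18/EI
  span XY: point load 20 at a = 2.19: Pab(L + a)/(6LEI) = 15.55/EI
  span YZ: point load 143 at a = 6.3: Pab(L + b)/(6LEI) = 115.6/EI
  relative rotation θ_0 = (93.73 + 115.6)/EI = 209.3/EI
A unit hogging moment at Y produces rotation L₁/(3EI) + L₂/(3EI) = 3.5/EI.
Compatibility: M_Y·(L₁+L₂)/(3EI) = θ_0, giving M_Y = 59.81 kN·m (hogging).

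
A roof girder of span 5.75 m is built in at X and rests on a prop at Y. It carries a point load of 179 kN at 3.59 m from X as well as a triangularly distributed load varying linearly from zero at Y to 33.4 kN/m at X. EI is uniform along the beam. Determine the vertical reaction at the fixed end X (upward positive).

Release the roller at Y. Primary structure: cantilever fixed at X.
Free-end deflection of the primary structure under the applied loading (downward +):
  point load 179 at a = 3.59: Pa²(3L − a)/(6EI) = 5252/EI
  triangular load, peak 33.4 at the fixed end: w₀L⁴/(30EI) = 1217/EI
  δ_0 = 6469/EI
Tip deflection under a unit load at Y: L³/(3EI) = 63.37/EI.
Compatibility at Y: δ_0 − R_Y·δ_{YY} = 0, so R_Y = 6469/63.37 = 102.1 kN.
Vertical equilibrium: R_X = ΣP − R_Y = 275 − 102.1 = 172.9 kN.

R_X = 172.9 kN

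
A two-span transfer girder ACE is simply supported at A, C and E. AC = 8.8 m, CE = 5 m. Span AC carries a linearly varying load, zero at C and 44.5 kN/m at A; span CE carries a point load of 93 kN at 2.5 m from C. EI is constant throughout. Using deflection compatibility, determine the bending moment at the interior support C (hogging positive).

Insert a hinge at C; M_C is the redundant, and each span becomes simply supported.
End slopes at the hinge C, treating each span as simply supported:
  span AC: triangular load, peak 44.5: 7w₀L³/(360EI) = 589.7/EI
  span CE: point load 93 at a = 2.5: Pab(L + b)/(6LEI) = 145.3/EI
  relative rotation θ_0 = (589.7 + 145.3)/EI = 735/EI
A unit hogging moment at C produces rotation L₁/(3EI) + L₂/(3EI) = 4.6/EI.
Slope continuity at C: θ_0 = M_C·4.6/EI, so M_C = 735/4.6 = 159.8 kN·m (hogging).

M_C = 159.8 kN·m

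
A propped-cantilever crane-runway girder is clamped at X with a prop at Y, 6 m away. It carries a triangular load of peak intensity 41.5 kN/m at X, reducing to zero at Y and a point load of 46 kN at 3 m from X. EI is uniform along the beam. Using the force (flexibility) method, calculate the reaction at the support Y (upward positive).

Remove the prop at Y; the released (primary) structure is a cantilever built in at X.
Primary-structure tip deflection at Y by superposition:
  triangular load, peak 41.5 at the fixed end: w₀L⁴/(30EI) = 1793/EI
  point load 46 at a = 3: Pa²(3L − a)/(6EI) = 1035/EI
  δ_0 = 2828/EI
Tip deflection under a unit load at Y: L³/(3EI) = 72/EI.
Compatibility at Y: δ_0 − R_Y·δ_{YY} = 0, so R_Y = 2828/72 = 39.27 kN.

R_Y = 39.27 kN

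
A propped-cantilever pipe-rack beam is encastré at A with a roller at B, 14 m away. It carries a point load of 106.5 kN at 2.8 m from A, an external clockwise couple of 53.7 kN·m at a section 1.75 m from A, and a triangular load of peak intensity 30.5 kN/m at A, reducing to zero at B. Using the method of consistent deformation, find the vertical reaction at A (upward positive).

Choose R_B as the redundant. The primary structure is the cantilever fixed at A.
Free-end deflection of the primary structure under the applied loading (downward +):
  point load 106.5 at a = 2.8: Pa²(3L − a)/(6EI) = 5455/EI
  clockwise couple 53.7 at a = 1.75: M₀a(2L − a)/(2EI) = 1233/EI
  triangular load, peak 30.5 at the fixed end: w₀L⁴/(30EI) = 39056/EI
  δ_0 = 45745/EI
Tip deflection under a unit load at B: L³/(3EI) = 914.7/EI.
The prop prevents deflection at B: R_B = δ_0/δ_{BB} = 45745/914.7 = 50.01 kN.
Vertical equilibrium: R_A = ΣP − R_B = 320 − 50.01 = 270 kN.

R_A = 270 kN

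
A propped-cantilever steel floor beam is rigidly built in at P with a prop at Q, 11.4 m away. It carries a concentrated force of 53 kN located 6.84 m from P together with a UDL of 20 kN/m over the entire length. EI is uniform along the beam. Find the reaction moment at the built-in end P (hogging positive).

M_P = 426.4 kN·m

Take the reaction at Q as the redundant and release it; the primary structure is a cantilever fixed at P.
Deflection at Q on the released cantilever, summing each load's contribution:
  point load 53 at a = 6.84: Pa²(3L − a)/(6EI) = 11307/EI
  UDL 20: wL⁴/(8EI) = 42224/EI
  δ_0 = 53531/EI
Flexibility coefficient — unit upward force at Q: δ_{QQ} = L³/(3EI) = 493.8/EI.
The prop prevents deflection at Q: R_Q = δ_0/δ_{QQ} = 53531/493.8 = 108.4 kN.
Moment equilibrium about P: M_P = Σ(load moments about P) − R_Q·L = 1662 − 108.4×11.4 = 426.4 kN·m.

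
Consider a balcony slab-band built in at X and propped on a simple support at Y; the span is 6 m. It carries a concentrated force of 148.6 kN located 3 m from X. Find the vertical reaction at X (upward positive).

Release the roller at Y. Primary structure: cantilever fixed at X.
Deflection at Y on the released cantilever, summing each load's contribution:
  point load 148.6 at a = 3: Pa²(3L − a)/(6EI) = 3344/EI
Tip deflection under a unit load at Y: L³/(3EI) = 72/EI.
Compatibility at Y: δ_0 − R_Y·δ_{YY} = 0, so R_Y = 3344/72 = 46.44 kN.
Vertical equilibrium: R_X = ΣP − R_Y = 148.6 − 46.44 = 102.2 kN.

R_X = 102.2 kN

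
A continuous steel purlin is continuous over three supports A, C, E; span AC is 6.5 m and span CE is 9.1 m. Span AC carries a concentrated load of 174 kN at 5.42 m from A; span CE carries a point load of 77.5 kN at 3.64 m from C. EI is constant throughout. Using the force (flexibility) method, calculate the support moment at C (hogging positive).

M_C = 138.9 kN·m

Take M_C as the redundant. Released structure: two simple spans AC and CE with a hinge at C.
End slopes at the hinge C, treating each span as simply supported:
  span AC: point load 174 at a = 5.42: Pab(L + a)/(6LEI) = 311.3/EI
  span CE: point load 77.5 at a = 3.64: Pab(L + b)/(6LEI) = 410.7/EI
  relative rotation θ_0 = (311.3 + 410.7)/EI = 722/EI
A unit hogging moment at C produces rotation L₁/(3EI) + L₂/(3EI) = 5.2/EI.
Compatibility: M_C·(L₁+L₂)/(3EI) = θ_0, giving M_C = 138.9 kN·m (hogging).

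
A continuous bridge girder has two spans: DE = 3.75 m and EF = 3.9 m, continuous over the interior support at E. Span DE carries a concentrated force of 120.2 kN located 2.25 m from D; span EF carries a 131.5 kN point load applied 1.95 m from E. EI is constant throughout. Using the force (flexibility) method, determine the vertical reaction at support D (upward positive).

Release continuity at E by inserting a hinge; the redundant is the internal moment M_E. The primary structure is two simply-supported spans DE and EF.
End slopes at the hinge E, treating each span as simply supported:
  span DE: point load 120.2 at a = 2.25: Pab(L + a)/(6LEI) = 108.2/EI
  span EF: point load 131.5 at a = 1.95: Pab(L + b)/(6LEI) = 125/EI
  relative rotation θ_0 = (108.2 + 125)/EI = 233.2/EI
A unit hogging moment at E produces rotation L₁/(3EI) + L₂/(3EI) = 2.55/EI.
Compatibility: M_E·(L₁+L₂)/(3EI) = θ_0, giving M_E = 91.45 kN·m (hogging).
Span DE, ΣM about D with M_E applied at E: R_E^{DE}·3.75 = 270.4 + 91.45, so R_E^{DE} = 96.51 kN and R_D = 120.2 − 96.51 = 23.69 kN.

R_D = 23.69 kN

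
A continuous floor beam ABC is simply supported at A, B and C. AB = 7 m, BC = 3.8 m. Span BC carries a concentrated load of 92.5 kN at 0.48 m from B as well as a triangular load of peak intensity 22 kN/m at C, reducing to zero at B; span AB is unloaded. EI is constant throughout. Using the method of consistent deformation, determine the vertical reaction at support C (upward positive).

Release continuity at B by inserting a hinge; the redundant is the internal moment M_B. The primary structure is two simply-supported spans AB and BC.
Rotations at B on the released spans (each span's end-slope, ×1/EI):
  span BC: point load 92.5 at a = 0.48: Pab(L + b)/(6LEI) = 46.03/EI
  span BC: triangular load, peak 22: 7w₀L³/(360EI) = 23.47/EI
  relative rotation θ_0 = (0 + 69.51)/EI = 69.51/EI
A unit hogging moment at B produces rotation L₁/(3EI) + L₂/(3EI) = 3.6/EI.
Compatibility: M_B·(L₁+L₂)/(3EI) = θ_0, giving M_B = 19.31 kN·m (hogging).
Span BC, ΣM about C: R_B^{BC}·3.8 = 360 + 19.31, so R_B^{BC} = 99.83 kN and R_C = 134.3 − 99.83 = 34.47 kN.

R_C = 34.47 kN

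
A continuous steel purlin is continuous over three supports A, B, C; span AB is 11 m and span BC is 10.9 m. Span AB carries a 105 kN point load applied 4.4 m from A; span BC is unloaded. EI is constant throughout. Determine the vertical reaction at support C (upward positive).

R_C = -8.942 kN

Release continuity at B by inserting a hinge; the redundant is the internal moment M_B. The primary structure is two simply-supported spans AB and BC.
End slopes at the hinge B, treating each span as simply supported:
  span AB: point load 105 at a = 4.4: Pab(L + a)/(6LEI) = 711.5/EI
  relative rotation θ_0 = (711.5 + 0)/EI = 711.5/EI
A unit hogging moment at B produces rotation L₁/(3EI) + L₂/(3EI) = 7.3/EI.
Slope continuity at B: θ_0 = M_B·7.3/EI, so M_B = 711.5/7.3 = 97.46 kN·m (hogging).
Span BC, ΣM about C: R_B^{BC}·10.9 = 0 + 97.46, so R_B^{BC} = 8.942 kN and R_C = 0 − 8.942 = -8.942 kN.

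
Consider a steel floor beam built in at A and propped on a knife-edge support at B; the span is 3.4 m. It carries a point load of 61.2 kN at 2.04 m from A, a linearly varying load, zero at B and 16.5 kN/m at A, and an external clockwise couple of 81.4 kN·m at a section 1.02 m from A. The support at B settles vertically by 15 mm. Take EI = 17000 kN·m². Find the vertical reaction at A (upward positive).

R_A = 58.35 kN

Choose R_B as the redundant. The primary structure is the cantilever fixed at A.
Free-end deflection of the primary structure under the applied loading (downward +):
  point load 61.2 at a = 2.04: Pa²(3L − a)/(6EI) = 346.4/EI
  triangular load, peak 16.5 at the fixed end: w₀L⁴/(30EI) = 73.5/EI
  clockwise couple 81.4 at a = 1.02: M₀a(2L − a)/(2EI) = 240/EI
  δ_0 = 659.8/EI
Tip deflection under a unit load at B: L³/(3EI) = 13.1/EI.
With EI = 17000 kN·m²: δ_0 = 0.038813 m and δ_{BB} = 0.000771 m/kN.
Compatibility — the beam at B must follow the support down by 0.015 m: δ_0 − R_B·δ_{BB} = 0.015, so R_B = (0.038813 − 0.015)/0.000771 = 30.9 kN.
Vertical equilibrium: R_A = ΣP − R_B = 89.25 − 30.9 = 58.35 kN.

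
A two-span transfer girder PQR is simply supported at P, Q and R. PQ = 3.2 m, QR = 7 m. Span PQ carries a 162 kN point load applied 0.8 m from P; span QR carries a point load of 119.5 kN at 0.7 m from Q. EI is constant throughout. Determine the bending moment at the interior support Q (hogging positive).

M_Q = 68.14 kN·m

Insert a hinge at Q; M_Q is the redundant, and each span becomes simply supported.
Rotations at Q on the released spans (each span's end-slope, ×1/EI):
  span PQ: point load 162 at a = 0.8: Pab(L + a)/(6LEI) = 64.8/EI
  span QR: point load 119.5 at a = 0.7: Pab(L + b)/(6LEI) = 166.9/EI
  relative rotation θ_0 = (64.8 + 166.9)/EI = 231.7/EI
A unit hogging moment at Q produces rotation L₁/(3EI) + L₂/(3EI) = 3.4/EI.
Slope continuity at Q: θ_0 = M_Q·3.4/EI, so M_Q = 231.7/3.4 = 68.14 kN·m (hogging).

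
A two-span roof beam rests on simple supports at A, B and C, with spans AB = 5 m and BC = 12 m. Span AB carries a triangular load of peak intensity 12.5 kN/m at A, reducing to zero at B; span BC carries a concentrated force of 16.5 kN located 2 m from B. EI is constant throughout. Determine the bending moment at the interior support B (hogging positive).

Take M_B as the redundant. Released structure: two simple spans AB and BC with a hinge at B.
Discontinuity in slope at B on the released structure — sum the simple-span end rotations:
  span AB: triangular load, peak 12.5: 7w₀L³/(360EI) = 30.38/EI
  span BC: point load 16.5 at a = 2: Pab(L + b)/(6LEI) = 100.8/EI
  relative rotation θ_0 = (30.38 + 100.8)/EI = 131.2/EI
A unit hogging moment at B produces rotation L₁/(3EI) + L₂/(3EI) = 5.667/EI.
Slope continuity at B: θ_0 = M_B·5.667/EI, so M_B = 131.2/5.667 = 23.16 kN·m (hogging).

M_B = 23.16 kN·m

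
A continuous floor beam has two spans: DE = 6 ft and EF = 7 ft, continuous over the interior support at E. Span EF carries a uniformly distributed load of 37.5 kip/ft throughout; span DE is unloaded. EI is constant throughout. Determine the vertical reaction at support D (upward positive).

R_D = -20.61 kip

Release continuity at E by inserting a hinge; the redundant is the internal moment M_E. The primary structure is two simply-supported spans DE and EF.
Rotations at E on the released spans (each span's end-slope, ×1/EI):
  span EF: UDL 37.5: wL³/(24EI) = 535.9/EI
  relative rotation θ_0 = (0 + 535.9)/EI = 535.9/EI
A unit hogging moment at E produces rotation L₁/(3EI) + L₂/(3EI) = 4.333/EI.
Slope continuity at E: θ_0 = M_E·4.333/EI, so M_E = 535.9/4.333 = 123.7 kip·ft (hogging).
Span DE, ΣM about D with M_E applied at E: R_E^{DE}·6 = 0 + 123.7, so R_E^{DE} = 20.61 kip and R_D = 0 − 20.61 = -20.61 kip.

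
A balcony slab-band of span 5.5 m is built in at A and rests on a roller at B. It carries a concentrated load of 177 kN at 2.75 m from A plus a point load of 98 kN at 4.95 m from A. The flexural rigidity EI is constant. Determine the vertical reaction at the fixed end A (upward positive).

Release the roller at B. Primary structure: cantilever fixed at A.
Primary-structure tip deflection at B by superposition:
  point load 177 at a = 2.75: Pa²(3L − a)/(6EI) = 3068/EI
  point load 98 at a = 4.95: Pa²(3L − a)/(6EI) = 4622/EI
  δ_0 = 7690/EI
Flexibility coefficient — unit upward force at B: δ_{BB} = L³/(3EI) = 55.46/EI.
The prop prevents deflection at B: R_B = δ_0/δ_{BB} = 7690/55.46 = 138.7 kN.
Vertical equilibrium: R_A = ΣP − R_B = 275 − 138.7 = 136.3 kN.

R_A = 136.3 kN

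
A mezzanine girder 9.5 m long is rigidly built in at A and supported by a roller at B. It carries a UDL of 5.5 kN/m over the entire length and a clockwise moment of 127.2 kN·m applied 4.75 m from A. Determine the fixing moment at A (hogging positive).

Choose R_B as the redundant. The primary structure is the cantilever fixed at A.
Deflection at B on the released cantilever, summing each load's contribution:
  UDL 5.5: wL⁴/(8EI) = 5600/EI
  clockwise couple 127.2 at a = 4.75: M₀a(2L − a)/(2EI) = 4305/EI
  δ_0 = 9905/EI
Flexibility coefficient — unit upward force at B: δ_{BB} = L³/(3EI) = 285.8/EI.
Compatibility at B: δ_0 − R_B·δ_{BB} = 0, so R_B = 9905/285.8 = 34.66 kN.
Moment equilibrium about A: M_A = Σ(load moments about A) − R_B·L = 375.4 − 34.66×9.5 = 46.15 kN·m.

M_A = 46.15 kN·m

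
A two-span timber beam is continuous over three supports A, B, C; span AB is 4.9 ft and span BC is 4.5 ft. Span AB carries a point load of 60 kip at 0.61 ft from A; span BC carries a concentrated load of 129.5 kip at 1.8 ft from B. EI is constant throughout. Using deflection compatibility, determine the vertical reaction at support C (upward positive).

R_C = 37.81 kip

Take M_B as the redundant. Released structure: two simple spans AB and BC with a hinge at B.
Discontinuity in slope at B on the released structure — sum the simple-span end rotations:
  span AB: point load 60 at a = 0.61: Pab(L + a)/(6LEI) = 29.43/EI
  span BC: point load 129.5 at a = 1.8: Pab(L + b)/(6LEI) = 167.8/EI
  relative rotation θ_0 = (29.43 + 167.8)/EI = 197.3/EI
A unit hogging moment at B produces rotation L₁/(3EI) + L₂/(3EI) = 3.133/EI.
Compatibility: M_B·(L₁+L₂)/(3EI) = θ_0, giving M_B = 62.95 kip·ft (hogging).
Span BC, ΣM about C: R_B^{BC}·4.5 = 349.6 + 62.95, so R_B^{BC} = 91.69 kip and R_C = 129.5 − 91.69 = 37.81 kip.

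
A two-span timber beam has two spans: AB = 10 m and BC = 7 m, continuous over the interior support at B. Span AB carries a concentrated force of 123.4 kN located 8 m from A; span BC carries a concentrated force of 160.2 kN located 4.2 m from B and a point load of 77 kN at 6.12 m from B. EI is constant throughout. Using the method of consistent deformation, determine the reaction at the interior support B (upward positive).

R_B = 220 kN

Insert a hinge at B; M_B is the redundant, and each span becomes simply supported.
Discontinuity in slope at B on the released structure — sum the simple-span end rotations:
  span AB: point load 123.4 at a = 8: Pab(L + a)/(6LEI) = 592.3/EI
  span BC: point load 160.2 at a = 4.2: Pab(L + b)/(6LEI) = 439.6/EI
  span BC: point load 77 at a = 6.12: Pab(L + b)/(6LEI) = 77.8/EI
  relative rotation θ_0 = (592.3 + 517.4)/EI = 1110/EI
A unit hogging moment at B produces rotation L₁/(3EI) + L₂/(3EI) = 5.667/EI.
Slope continuity at B: θ_0 = M_B·5.667/EI, so M_B = 1110/5.667 = 195.8 kN·m (hogging).
Span AB, ΣM about A with M_B applied at B: R_B^{AB}·10 = 987.2 + 195.8, so R_B^{AB} = 118.3 kN and R_A = 123.4 − 118.3 = 5.097 kN.
Span BC, ΣM about C: R_B^{BC}·7 = 516.3 + 195.8, so R_B^{BC} = 101.7 kN and R_C = 237.2 − 101.7 = 135.5 kN.
R_B = 118.3 + 101.7 = 220 kN.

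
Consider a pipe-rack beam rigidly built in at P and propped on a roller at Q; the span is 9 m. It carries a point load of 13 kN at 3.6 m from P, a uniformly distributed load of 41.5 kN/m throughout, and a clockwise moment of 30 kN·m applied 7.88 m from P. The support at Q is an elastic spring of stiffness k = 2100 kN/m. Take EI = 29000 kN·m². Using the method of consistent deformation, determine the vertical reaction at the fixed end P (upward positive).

Choose R_Q as the redundant. The primary structure is the cantilever fixed at P.
Deflection at Q on the released cantilever, summing each load's contribution:
  point load 13 at a = 3.6: Pa²(3L − a)/(6EI) = 657.1/EI
  UDL 41.5: wL⁴/(8EI) = 34035/EI
  clockwise couple 30 at a = 7.88: M₀a(2L − a)/(2EI) = 1196/EI
  δ_0 = 35888/EI
Flexibility coefficient — unit upward force at Q: δ_{QQ} = L³/(3EI) = 243/EI.
With EI = 29000 kN·m²: δ_0 = 1.2375 m and δ_{QQ} = 0.008379 m/kN.
Compatibility — the spring shortens by R_Q/k under the reaction it provides: δ_0 − R_Q·δ_{QQ} = R_Q/k. With 1/k = 0.000476 m/kN, R_Q = δ_0 / (δ_{QQ} + 1/k) = 1.2375 / (0.008379 + 0.000476) = 139.7 kN.
Vertical equilibrium: R_P = ΣP − R_Q = 386.5 − 139.7 = 246.8 kN.

R_P = 246.8 kN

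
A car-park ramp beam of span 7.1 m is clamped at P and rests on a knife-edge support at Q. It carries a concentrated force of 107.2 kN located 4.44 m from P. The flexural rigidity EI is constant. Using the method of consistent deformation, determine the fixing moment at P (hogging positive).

M_P = 122.6 kN·m

Remove the prop at Q; the released (primary) structure is a cantilever built in at P.
Primary-structure tip deflection at Q by superposition:
  point load 107.2 at a = 4.44: Pa²(3L − a)/(6EI) = 5938/EI
Flexibility coefficient — unit upward force at Q: δ_{QQ} = L³/(3EI) = 119.3/EI.
The prop prevents deflection at Q: R_Q = δ_0/δ_{QQ} = 5938/119.3 = 49.78 kN.
Moment equilibrium about P: M_P = Σ(load moments about P) − R_Q·L = 476 − 49.78×7.1 = 122.6 kN·m.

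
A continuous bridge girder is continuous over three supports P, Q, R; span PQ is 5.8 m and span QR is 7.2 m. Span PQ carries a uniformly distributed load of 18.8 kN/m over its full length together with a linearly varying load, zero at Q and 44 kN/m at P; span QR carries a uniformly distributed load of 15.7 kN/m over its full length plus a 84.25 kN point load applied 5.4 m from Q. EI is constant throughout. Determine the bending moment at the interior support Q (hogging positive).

Insert a hinge at Q; M_Q is the redundant, and each span becomes simply supported.
End slopes at the hinge Q, treating each span as simply supported:
  span PQ: UDL 18.8: wL³/(24EI) = 152.8/EI
  span PQ: triangular load, peak 44: 7w₀L³/(360EI) = 166.9/EI
  span QR: UDL 15.7: wL³/(24EI) = 244.2/EI
  span QR: point load 84.25 at a = 5.4: Pab(L + b)/(6LEI) = 170.6/EI
  relative rotation θ_0 = (319.8 + 414.8)/EI = 734.5/EI
A unit hogging moment at Q produces rotation L₁/(3EI) + L₂/(3EI) = 4.333/EI.
Slope continuity at Q: θ_0 = M_Q·4.333/EI, so M_Q = 734.5/4.333 = 169.5 kN·m (hogging).

M_Q = 169.5 kN·m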